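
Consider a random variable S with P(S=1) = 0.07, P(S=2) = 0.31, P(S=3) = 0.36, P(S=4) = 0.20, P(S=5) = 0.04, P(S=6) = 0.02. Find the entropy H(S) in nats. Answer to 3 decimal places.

H(S) = −Σ p·ln p.
  −(0.07)·ln(0.07) = 0.1861
  −(0.31)·ln(0.31) = 0.3631
  −(0.36)·ln(0.36) = 0.3678
  −(0.20)·ln(0.20) = 0.3219
  −(0.04)·ln(0.04) = 0.1288
  −(0.02)·ln(0.02) = 0.0782
Sum: 0.1861 + 0.3631 + 0.3678 + 0.3219 + 0.1288 + 0.0782 = 1.446 nats.

1.446 nats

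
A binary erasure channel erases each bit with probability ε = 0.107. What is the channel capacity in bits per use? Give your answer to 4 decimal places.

0.8930 bits

Binary erasure channel: capacity C = 1 − ε.
C = 1 − 0.107 = 0.8930 bits per channel use.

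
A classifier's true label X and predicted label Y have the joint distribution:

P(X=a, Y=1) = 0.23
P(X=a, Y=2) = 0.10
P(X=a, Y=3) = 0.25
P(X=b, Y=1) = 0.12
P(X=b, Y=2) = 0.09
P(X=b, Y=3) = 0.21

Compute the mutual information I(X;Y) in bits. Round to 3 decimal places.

0.010 bits

Marginals: p(X) = (0.5800, 0.4200), p(Y) = (0.3500, 0.1900, 0.4600).
I(X;Y) = H(X) + H(Y) − H(X,Y).
H(X) = 0.9815, H(Y) = 1.5007, H(X,Y) = 2.4724.
I(X;Y) = 0.9815 + 1.5007 − 2.4724 = 0.010 bits.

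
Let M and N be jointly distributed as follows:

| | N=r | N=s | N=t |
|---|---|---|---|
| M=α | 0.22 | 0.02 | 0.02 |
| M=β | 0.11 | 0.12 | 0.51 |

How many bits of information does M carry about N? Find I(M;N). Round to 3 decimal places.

0.318 bits

Marginals: p(M) = (0.2600, 0.7400), p(N) = (0.3300, 0.1400, 0.5300).
I(M;N) = H(M) + H(N) − H(M,N).
H(M) = 0.8267, H(N) = 1.4104, H(M,N) = 1.9191.
I(M;N) = 0.8267 + 1.4104 − 1.9191 = 0.318 bits.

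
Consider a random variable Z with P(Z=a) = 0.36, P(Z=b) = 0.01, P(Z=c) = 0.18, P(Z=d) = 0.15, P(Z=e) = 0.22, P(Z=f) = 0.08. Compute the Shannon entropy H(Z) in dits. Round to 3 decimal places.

0.670 dits

H(Z) = −Σ p·log₁₀ p.
  −(0.36)·log₁₀(0.36) = 0.1597
  −(0.01)·log₁₀(0.01) = 0.0200
  −(0.18)·log₁₀(0.18) = 0.1341
  −(0.15)·log₁₀(0.15) = 0.1236
  −(0.22)·log₁₀(0.22) = 0.1447
  −(0.08)·log₁₀(0.08) = 0.0878
Sum: 0.1597 + 0.0200 + 0.1341 + 0.1236 + 0.1447 + 0.0878 = 0.670 dits.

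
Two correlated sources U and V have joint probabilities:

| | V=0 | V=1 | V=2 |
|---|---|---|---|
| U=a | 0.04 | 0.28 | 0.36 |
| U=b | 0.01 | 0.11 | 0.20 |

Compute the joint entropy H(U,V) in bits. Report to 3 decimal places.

2.112 bits

H(U,V) = −Σ p(x,y)·log₂ p(x,y) over all 6 cells.
  cell (a,0): −0.04·log₂0.04 = 0.1858
  cell (a,1): −0.28·log₂0.28 = 0.5142
  cell (a,2): −0.36·log₂0.36 = 0.5306
  cell (b,0): −0.01·log₂0.01 = 0.0664
  cell (b,1): −0.11·log₂0.11 = 0.3503
  cell (b,2): −0.20·log₂0.20 = 0.4644
Sum = 2.112 bits.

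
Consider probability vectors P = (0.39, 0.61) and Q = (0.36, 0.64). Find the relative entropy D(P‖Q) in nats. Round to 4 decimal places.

D(P‖Q) = Σ p·ln(p/q).
  0.39·ln(0.39/0.36) = 0.03122
  0.61·ln(0.61/0.64) = -0.02929
D(P‖Q) = 0.0019 nats.

0.0019 nats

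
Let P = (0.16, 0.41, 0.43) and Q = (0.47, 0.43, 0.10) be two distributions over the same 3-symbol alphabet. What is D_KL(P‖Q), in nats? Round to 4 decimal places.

0.4353 nats

D(P‖Q) = Σ p·ln(p/q).
  0.16·ln(0.16/0.47) = -0.17241
  0.41·ln(0.41/0.43) = -0.01953
  0.43·ln(0.43/0.10) = 0.62720
D(P‖Q) = 0.4353 nats.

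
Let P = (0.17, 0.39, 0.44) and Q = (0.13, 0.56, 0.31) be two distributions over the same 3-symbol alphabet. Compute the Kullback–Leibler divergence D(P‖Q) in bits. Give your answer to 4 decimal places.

D(P‖Q) = Σ p·log₂(p/q).
  0.17·log₂(0.17/0.13) = 0.06579
  0.39·log₂(0.39/0.56) = -0.20356
  0.44·log₂(0.44/0.31) = 0.22230
D(P‖Q) = 0.0845 bits.

0.0845 bits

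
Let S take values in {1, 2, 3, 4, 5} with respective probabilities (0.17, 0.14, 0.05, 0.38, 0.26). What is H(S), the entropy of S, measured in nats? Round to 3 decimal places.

H(S) = −Σ p·ln p.
  −(0.17)·ln(0.17) = 0.3012
  −(0.14)·ln(0.14) = 0.2753
  −(0.05)·ln(0.05) = 0.1498
  −(0.38)·ln(0.38) = 0.3677
  −(0.26)·ln(0.26) = 0.3502
Sum: 0.3012 + 0.2753 + 0.1498 + 0.3677 + 0.3502 = 1.444 nats.

1.444 nats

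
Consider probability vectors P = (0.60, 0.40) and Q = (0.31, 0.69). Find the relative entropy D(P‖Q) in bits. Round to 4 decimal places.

0.2570 bits

D(P‖Q) = Σ p·log₂(p/q).
  0.60·log₂(0.60/0.31) = 0.57162
  0.40·log₂(0.40/0.69) = -0.31464
D(P‖Q) = 0.2570 bits.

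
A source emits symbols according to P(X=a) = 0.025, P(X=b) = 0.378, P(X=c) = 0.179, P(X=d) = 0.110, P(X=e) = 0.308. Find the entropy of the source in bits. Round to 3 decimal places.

H(X) = −Σ p·log₂ p.
  −(0.025)·log₂(0.025) = 0.1330
  −(0.378)·log₂(0.378) = 0.5305
  −(0.179)·log₂(0.179) = 0.4443
  −(0.110)·log₂(0.110) = 0.3503
  −(0.308)·log₂(0.308) = 0.5233
Sum: 0.1330 + 0.5305 + 0.4443 + 0.3503 + 0.5233 = 1.981 bits.

1.981 bits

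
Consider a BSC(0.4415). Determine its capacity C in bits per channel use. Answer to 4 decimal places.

Binary symmetric channel: C = 1 − h₂(ε) where h₂ is the binary entropy function.
h₂(0.4415) = −0.4415·log₂0.4415 − 0.5585·log₂0.5585 = 0.9901.
C = 1 − 0.9901 = 0.0099 bits per channel use.

0.0099 bits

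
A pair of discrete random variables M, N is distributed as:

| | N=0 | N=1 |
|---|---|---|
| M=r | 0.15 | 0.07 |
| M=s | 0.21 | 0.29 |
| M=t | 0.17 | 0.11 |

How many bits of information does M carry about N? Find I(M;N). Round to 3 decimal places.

Marginals: p(M) = (0.2200, 0.5000, 0.2800), p(N) = (0.5300, 0.4700).
I(M;N) = Σ p(x,y)·log₂[p(x,y)/(p(x)p(y))].
  (r,0): 0.15·log₂(1.2864) = 0.0545
  (r,1): 0.07·log₂(0.6770) = -0.0394
  (s,0): 0.21·log₂(0.7925) = -0.0705
  (s,1): 0.29·log₂(1.2340) = 0.0880
  (t,0): 0.17·log₂(1.1456) = 0.0333
  (t,1): 0.11·log₂(0.8359) = -0.0285
Sum = 0.037 bits.

0.037 bits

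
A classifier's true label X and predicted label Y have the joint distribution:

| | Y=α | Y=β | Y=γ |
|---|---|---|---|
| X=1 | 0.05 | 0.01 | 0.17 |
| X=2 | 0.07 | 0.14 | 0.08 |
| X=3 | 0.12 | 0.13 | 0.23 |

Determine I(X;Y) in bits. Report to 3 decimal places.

Marginals: p(X) = (0.2300, 0.2900, 0.4800), p(Y) = (0.2400, 0.2800, 0.4800).
I(X;Y) = Σ p(x,y)·log₂[p(x,y)/(p(x)p(y))].
  (1,α): 0.05·log₂(0.9058) = -0.0071
  (1,β): 0.01·log₂(0.1553) = -0.0269
  (1,γ): 0.17·log₂(1.5399) = 0.1059
  (2,α): 0.07·log₂(1.0057) = 0.0006
  (2,β): 0.14·log₂(1.7241) = 0.1100
  (2,γ): 0.08·log₂(0.5747) = -0.0639
  (3,α): 0.12·log₂(1.0417) = 0.0071
  (3,β): 0.13·log₂(0.9673) = -0.0062
  (3,γ): 0.23·log₂(0.9983) = -0.0006
Sum = 0.119 bits.

0.119 bits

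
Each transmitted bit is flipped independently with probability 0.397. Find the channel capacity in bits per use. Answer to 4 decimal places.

0.0308 bits

Binary symmetric channel: C = 1 − h₂(ε) where h₂ is the binary entropy function.
h₂(0.397) = −0.397·log₂0.397 − 0.603·log₂0.603 = 0.9692.
C = 1 − 0.9692 = 0.0308 bits per channel use.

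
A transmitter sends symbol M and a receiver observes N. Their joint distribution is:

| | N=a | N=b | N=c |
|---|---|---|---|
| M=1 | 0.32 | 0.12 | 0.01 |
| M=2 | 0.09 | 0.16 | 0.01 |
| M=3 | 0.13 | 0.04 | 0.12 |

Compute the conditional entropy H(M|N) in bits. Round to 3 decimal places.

1.294 bits

Chain rule: H(M|N) = H(M,N) − H(N).
Marginals: p(M) = (0.4500, 0.2600, 0.2900), p(N) = (0.5400, 0.3200, 0.1400).
H(M,N) = 2.6971 bits; H(N) = 1.4032 bits.
H(M|N) = 2.6971 − 1.4032 = 1.294 bits.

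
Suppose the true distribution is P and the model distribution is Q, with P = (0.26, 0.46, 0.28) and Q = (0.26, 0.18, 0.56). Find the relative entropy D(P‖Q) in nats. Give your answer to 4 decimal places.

0.2375 nats

D(P‖Q) = Σ p·ln(p/q).
  0.26·ln(0.26/0.26) = 0.00000
  0.46·ln(0.46/0.18) = 0.43160
  0.28·ln(0.28/0.56) = -0.19408
D(P‖Q) = 0.2375 nats.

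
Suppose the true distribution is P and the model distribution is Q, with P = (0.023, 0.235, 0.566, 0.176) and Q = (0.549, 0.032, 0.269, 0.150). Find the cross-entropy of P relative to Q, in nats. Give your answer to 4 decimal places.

1.8997 nats

H(P,Q) = −Σ p·ln q.
  −0.023·ln(0.549) = 0.01379
  −0.235·ln(0.032) = 0.80887
  −0.566·ln(0.269) = 0.74318
  −0.176·ln(0.150) = 0.33389
H(P,Q) = 1.8997 nats.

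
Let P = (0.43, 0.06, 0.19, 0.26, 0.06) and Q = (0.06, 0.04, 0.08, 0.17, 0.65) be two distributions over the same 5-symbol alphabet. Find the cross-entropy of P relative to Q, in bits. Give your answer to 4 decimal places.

3.4182 bits

H(P,Q) = −Σ p·log₂ q.
  −0.43·log₂(0.06) = 1.74532
  −0.06·log₂(0.04) = 0.27863
  −0.19·log₂(0.08) = 0.69233
  −0.26·log₂(0.17) = 0.66466
  −0.06·log₂(0.65) = 0.03729
H(P,Q) = 3.4182 bits.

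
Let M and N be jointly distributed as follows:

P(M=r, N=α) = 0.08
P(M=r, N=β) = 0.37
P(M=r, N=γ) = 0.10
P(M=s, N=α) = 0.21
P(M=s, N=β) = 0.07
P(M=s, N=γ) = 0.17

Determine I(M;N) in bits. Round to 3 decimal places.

0.211 bits

Marginals: p(M) = (0.5500, 0.4500), p(N) = (0.2900, 0.4400, 0.2700).
I(M;N) = Σ p(x,y)·log₂[p(x,y)/(p(x)p(y))].
  (r,α): 0.08·log₂(0.5016) = -0.0796
  (r,β): 0.37·log₂(1.5289) = 0.2266
  (r,γ): 0.10·log₂(0.6734) = -0.0570
  (s,α): 0.21·log₂(1.6092) = 0.1441
  (s,β): 0.07·log₂(0.3535) = -0.1050
  (s,γ): 0.17·log₂(1.3992) = 0.0824
Sum = 0.211 bits.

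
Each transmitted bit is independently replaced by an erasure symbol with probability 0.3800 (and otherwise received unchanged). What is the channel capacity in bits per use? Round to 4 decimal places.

0.6200 bits

Binary erasure channel: capacity C = 1 − ε.
C = 1 − 0.3800 = 0.6200 bits per channel use.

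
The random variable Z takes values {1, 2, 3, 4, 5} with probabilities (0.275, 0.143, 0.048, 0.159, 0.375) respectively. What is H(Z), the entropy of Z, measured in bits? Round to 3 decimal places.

2.076 bits

H(Z) = −Σ p·log₂ p.
  −(0.275)·log₂(0.275) = 0.5122
  −(0.143)·log₂(0.143) = 0.4012
  −(0.048)·log₂(0.048) = 0.2103
  −(0.159)·log₂(0.159) = 0.4218
  −(0.375)·log₂(0.375) = 0.5306
Sum: 0.5122 + 0.4012 + 0.2103 + 0.4218 + 0.5306 = 2.076 bits.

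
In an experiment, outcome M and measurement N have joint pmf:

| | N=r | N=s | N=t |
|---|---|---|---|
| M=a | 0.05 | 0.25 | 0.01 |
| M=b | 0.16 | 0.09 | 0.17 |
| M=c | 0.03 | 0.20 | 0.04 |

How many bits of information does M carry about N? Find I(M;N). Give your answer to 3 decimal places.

0.260 bits

Marginals: p(M) = (0.3100, 0.4200, 0.2700), p(N) = (0.2400, 0.5400, 0.2200).
I(M;N) = H(M) + H(N) − H(M,N).
H(M) = 1.5595, H(N) = 1.4548, H(M,N) = 2.7547.
I(M;N) = 1.5595 + 1.4548 − 2.7547 = 0.260 bits.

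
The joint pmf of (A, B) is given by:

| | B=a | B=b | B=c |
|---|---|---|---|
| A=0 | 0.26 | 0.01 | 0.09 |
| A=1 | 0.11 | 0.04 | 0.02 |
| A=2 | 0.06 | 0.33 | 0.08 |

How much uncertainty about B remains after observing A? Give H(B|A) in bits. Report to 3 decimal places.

Chain rule: H(B|A) = H(A,B) − H(A).
Marginals: p(A) = (0.3600, 0.1700, 0.4700), p(B) = (0.4300, 0.3800, 0.1900).
H(A,B) = 2.5962 bits; H(A) = 1.4772 bits.
H(B|A) = 2.5962 − 1.4772 = 1.119 bits.

1.119 bits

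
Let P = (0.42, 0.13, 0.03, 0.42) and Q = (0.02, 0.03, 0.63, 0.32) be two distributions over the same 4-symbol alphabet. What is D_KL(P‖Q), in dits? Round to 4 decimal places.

0.6481 dits

D(P‖Q) = Σ p·log₁₀(p/q).
  0.42·log₁₀(0.42/0.02) = 0.55533
  0.13·log₁₀(0.13/0.03) = 0.08279
  0.03·log₁₀(0.03/0.63) = -0.03967
  0.42·log₁₀(0.42/0.32) = 0.04960
D(P‖Q) = 0.6481 dits.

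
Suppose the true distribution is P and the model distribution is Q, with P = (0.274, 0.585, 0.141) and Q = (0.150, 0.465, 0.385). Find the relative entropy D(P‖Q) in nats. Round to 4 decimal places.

0.1578 nats

D(P‖Q) = Σ p·ln(p/q).
  0.274·ln(0.274/0.150) = 0.16508
  0.585·ln(0.585/0.465) = 0.13430
  0.141·ln(0.141/0.385) = -0.14163
D(P‖Q) = 0.1578 nats.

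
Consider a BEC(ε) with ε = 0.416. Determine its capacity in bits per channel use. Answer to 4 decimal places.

0.5840 bits

Binary erasure channel: capacity C = 1 − ε.
C = 1 − 0.416 = 0.5840 bits per channel use.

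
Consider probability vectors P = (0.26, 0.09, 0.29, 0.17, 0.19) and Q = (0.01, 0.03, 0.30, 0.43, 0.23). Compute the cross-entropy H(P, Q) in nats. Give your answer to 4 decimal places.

2.2848 nats

H(P,Q) = −Σ p·ln q.
  −0.26·ln(0.01) = 1.19734
  −0.09·ln(0.03) = 0.31559
  −0.29·ln(0.30) = 0.34915
  −0.17·ln(0.43) = 0.14347
  −0.19·ln(0.23) = 0.27924
H(P,Q) = 2.2848 nats.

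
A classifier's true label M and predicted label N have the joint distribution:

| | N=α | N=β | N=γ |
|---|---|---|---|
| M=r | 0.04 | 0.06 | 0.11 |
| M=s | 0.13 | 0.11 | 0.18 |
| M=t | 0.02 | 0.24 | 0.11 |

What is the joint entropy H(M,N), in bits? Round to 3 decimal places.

H(M,N) = −Σ p(x,y)·log₂ p(x,y) over all 9 cells.
  cell (r,α): −0.04·log₂0.04 = 0.1858
  cell (r,β): −0.06·log₂0.06 = 0.2435
  cell (r,γ): −0.11·log₂0.11 = 0.3503
  cell (s,α): −0.13·log₂0.13 = 0.3826
  cell (s,β): −0.11·log₂0.11 = 0.3503
  cell (s,γ): −0.18·log₂0.18 = 0.4453
  cell (t,α): −0.02·log₂0.02 = 0.1129
  cell (t,β): −0.24·log₂0.24 = 0.4941
  cell (t,γ): −0.11·log₂0.11 = 0.3503
Sum = 2.915 bits.

2.915 bits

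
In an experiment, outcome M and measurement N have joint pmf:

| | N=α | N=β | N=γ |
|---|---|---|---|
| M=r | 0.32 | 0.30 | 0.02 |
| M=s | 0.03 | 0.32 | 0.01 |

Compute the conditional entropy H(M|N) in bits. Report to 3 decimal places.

Marginals: p(M) = (0.6400, 0.3600), p(N) = (0.3500, 0.6200, 0.0300).
H(M|N) = Σ p(N) · H(M|N=·).
  N=α: p=0.3500, H(M|N=α) = 0.4220
  N=β: p=0.6200, H(M|N=β) = 0.9992
  N=γ: p=0.0300, H(M|N=γ) = 0.9183
Weighted sum = 0.795 bits.

0.795 bits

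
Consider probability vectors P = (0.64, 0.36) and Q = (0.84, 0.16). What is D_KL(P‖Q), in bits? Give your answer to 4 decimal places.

0.1701 bits

D(P‖Q) = Σ p·log₂(p/q).
  0.64·log₂(0.64/0.84) = -0.25108
  0.36·log₂(0.36/0.16) = 0.42117
D(P‖Q) = 0.1701 bits.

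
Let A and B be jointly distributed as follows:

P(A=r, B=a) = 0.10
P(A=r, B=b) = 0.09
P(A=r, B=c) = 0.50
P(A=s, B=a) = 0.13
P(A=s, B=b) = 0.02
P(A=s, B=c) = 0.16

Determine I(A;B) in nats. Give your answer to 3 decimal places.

0.044 nats

Marginals: p(A) = (0.6900, 0.3100), p(B) = (0.2300, 0.1100, 0.6600).
I(A;B) = Σ p(x,y)·ln[p(x,y)/(p(x)p(y))].
  (r,a): 0.10·ln(0.6301) = -0.0462
  (r,b): 0.09·ln(1.1858) = 0.0153
  (r,c): 0.50·ln(1.0979) = 0.0467
  (s,a): 0.13·ln(1.8233) = 0.0781
  (s,b): 0.02·ln(0.5865) = -0.0107
  (s,c): 0.16·ln(0.7820) = -0.0393
Sum = 0.044 nats.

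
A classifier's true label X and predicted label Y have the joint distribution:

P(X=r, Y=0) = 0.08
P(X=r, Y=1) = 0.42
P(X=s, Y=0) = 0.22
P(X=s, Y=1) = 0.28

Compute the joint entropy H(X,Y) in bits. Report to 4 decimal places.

H(X,Y) = −Σ p(x,y)·log₂ p(x,y) over all 4 cells.
  cell (r,0): −0.08·log₂0.08 = 0.29151
  cell (r,1): −0.42·log₂0.42 = 0.52565
  cell (s,0): −0.22·log₂0.22 = 0.48057
  cell (s,1): −0.28·log₂0.28 = 0.51422
Sum = 1.8119 bits.

1.8119 bits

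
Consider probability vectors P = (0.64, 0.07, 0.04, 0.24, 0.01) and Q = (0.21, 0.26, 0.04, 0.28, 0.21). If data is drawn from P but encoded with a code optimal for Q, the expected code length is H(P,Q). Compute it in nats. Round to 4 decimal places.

1.5430 nats

H(P,Q) = −Σ p·ln q.
  −0.64·ln(0.21) = 0.99881
  −0.07·ln(0.26) = 0.09430
  −0.04·ln(0.04) = 0.12876
  −0.24·ln(0.28) = 0.30551
  −0.01·ln(0.21) = 0.01561
H(P,Q) = 1.5430 nats.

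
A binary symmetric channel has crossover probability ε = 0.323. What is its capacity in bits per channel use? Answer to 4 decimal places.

0.0924 bits

Binary symmetric channel: C = 1 − h₂(ε) where h₂ is the binary entropy function.
h₂(0.323) = −0.323·log₂0.323 − 0.677·log₂0.677 = 0.9076.
C = 1 − 0.9076 = 0.0924 bits per channel use.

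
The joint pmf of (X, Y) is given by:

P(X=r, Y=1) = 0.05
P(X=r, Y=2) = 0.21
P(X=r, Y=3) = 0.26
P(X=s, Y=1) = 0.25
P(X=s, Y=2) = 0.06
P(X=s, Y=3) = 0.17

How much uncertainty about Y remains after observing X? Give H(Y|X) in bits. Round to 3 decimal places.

1.373 bits

Marginals: p(X) = (0.5200, 0.4800), p(Y) = (0.3000, 0.2700, 0.4300).
H(Y|X) = Σ p(X) · H(Y|X=·).
  X=r: p=0.5200, H(Y|X=r) = 1.3531
  X=s: p=0.4800, H(Y|X=s) = 1.3955
Weighted sum = 1.373 bits.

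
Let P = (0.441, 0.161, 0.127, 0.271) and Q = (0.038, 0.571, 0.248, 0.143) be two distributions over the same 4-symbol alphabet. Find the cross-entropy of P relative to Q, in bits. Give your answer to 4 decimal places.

3.2266 bits

H(P,Q) = −Σ p·log₂ q.
  −0.441·log₂(0.038) = 2.08057
  −0.161·log₂(0.571) = 0.13016
  −0.127·log₂(0.248) = 0.25547
  −0.271·log₂(0.143) = 0.76040
H(P,Q) = 3.2266 bits.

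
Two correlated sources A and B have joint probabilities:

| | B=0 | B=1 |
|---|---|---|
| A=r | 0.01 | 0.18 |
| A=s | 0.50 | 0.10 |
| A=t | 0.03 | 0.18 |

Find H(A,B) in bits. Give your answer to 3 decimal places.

1.941 bits

H(A,B) = −Σ p(x,y)·log₂ p(x,y) over all 6 cells.
  cell (r,0): −0.01·log₂0.01 = 0.0664
  cell (r,1): −0.18·log₂0.18 = 0.4453
  cell (s,0): −0.50·log₂0.50 = 0.5000
  cell (s,1): −0.10·log₂0.10 = 0.3322
  cell (t,0): −0.03·log₂0.03 = 0.1518
  cell (t,1): −0.18·log₂0.18 = 0.4453
Sum = 1.941 bits.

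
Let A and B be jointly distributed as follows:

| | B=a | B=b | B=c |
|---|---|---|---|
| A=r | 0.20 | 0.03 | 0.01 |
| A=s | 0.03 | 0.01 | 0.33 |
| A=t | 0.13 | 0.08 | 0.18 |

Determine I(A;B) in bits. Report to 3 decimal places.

Marginals: p(A) = (0.2400, 0.3700, 0.3900), p(B) = (0.3600, 0.1200, 0.5200).
I(A;B) = H(A) + H(B) − H(A,B).
H(A) = 1.5547, H(B) = 1.3883, H(A,B) = 2.5481.
I(A;B) = 1.5547 + 1.3883 − 2.5481 = 0.395 bits.

0.395 bits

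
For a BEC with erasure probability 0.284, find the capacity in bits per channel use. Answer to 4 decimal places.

Binary erasure channel: capacity C = 1 − ε.
C = 1 − 0.284 = 0.7160 bits per channel use.

0.7160 bits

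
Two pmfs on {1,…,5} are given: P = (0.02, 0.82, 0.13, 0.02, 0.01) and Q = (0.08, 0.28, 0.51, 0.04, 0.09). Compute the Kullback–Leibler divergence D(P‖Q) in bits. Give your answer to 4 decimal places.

0.9231 bits

D(P‖Q) = Σ p·log₂(p/q).
  0.02·log₂(0.02/0.08) = -0.04000
  0.82·log₂(0.82/0.28) = 1.27116
  0.13·log₂(0.13/0.51) = -0.25636
  0.02·log₂(0.02/0.04) = -0.02000
  0.01·log₂(0.01/0.09) = -0.03170
D(P‖Q) = 0.9231 bits.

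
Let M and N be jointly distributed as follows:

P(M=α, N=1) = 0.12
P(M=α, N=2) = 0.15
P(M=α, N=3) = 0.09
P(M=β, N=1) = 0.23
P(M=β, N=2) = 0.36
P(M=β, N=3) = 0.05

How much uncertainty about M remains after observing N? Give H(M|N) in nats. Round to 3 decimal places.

0.625 nats

Chain rule: H(M|N) = H(M,N) − H(N).
Marginals: p(M) = (0.3600, 0.6400), p(N) = (0.3500, 0.5100, 0.1400).
H(M,N) = 1.6113 nats; H(N) = 0.9861 nats.
H(M|N) = 1.6113 − 0.9861 = 0.625 nats.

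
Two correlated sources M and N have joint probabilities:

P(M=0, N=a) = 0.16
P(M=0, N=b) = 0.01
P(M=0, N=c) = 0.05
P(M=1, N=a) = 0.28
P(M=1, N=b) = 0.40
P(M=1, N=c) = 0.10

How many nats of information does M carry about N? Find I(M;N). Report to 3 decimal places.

0.096 nats

Marginals: p(M) = (0.2200, 0.7800), p(N) = (0.4400, 0.4100, 0.1500).
I(M;N) = H(M) + H(N) − H(M,N).
H(M) = 0.5269, H(N) = 1.0114, H(M,N) = 1.4423.
I(M;N) = 0.5269 + 1.0114 − 1.4423 = 0.096 nats.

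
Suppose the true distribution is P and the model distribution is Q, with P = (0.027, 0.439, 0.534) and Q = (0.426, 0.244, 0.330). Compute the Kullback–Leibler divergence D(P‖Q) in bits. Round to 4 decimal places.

0.6353 bits

D(P‖Q) = Σ p·log₂(p/q).
  0.027·log₂(0.027/0.426) = -0.10746
  0.439·log₂(0.439/0.244) = 0.37198
  0.534·log₂(0.534/0.330) = 0.37080
D(P‖Q) = 0.6353 bits.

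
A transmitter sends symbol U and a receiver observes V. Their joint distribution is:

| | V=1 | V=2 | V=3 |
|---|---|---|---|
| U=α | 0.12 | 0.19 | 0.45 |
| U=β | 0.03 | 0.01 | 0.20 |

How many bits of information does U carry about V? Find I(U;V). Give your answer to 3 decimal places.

Marginals: p(U) = (0.7600, 0.2400), p(V) = (0.1500, 0.2000, 0.6500).
I(U;V) = Σ p(x,y)·log₂[p(x,y)/(p(x)p(y))].
  (α,1): 0.12·log₂(1.0526) = 0.0089
  (α,2): 0.19·log₂(1.2500) = 0.0612
  (α,3): 0.45·log₂(0.9109) = -0.0606
  (β,1): 0.03·log₂(0.8333) = -0.0079
  (β,2): 0.01·log₂(0.2083) = -0.0226
  (β,3): 0.20·log₂(1.2821) = 0.0717
Sum = 0.051 bits.

0.051 bits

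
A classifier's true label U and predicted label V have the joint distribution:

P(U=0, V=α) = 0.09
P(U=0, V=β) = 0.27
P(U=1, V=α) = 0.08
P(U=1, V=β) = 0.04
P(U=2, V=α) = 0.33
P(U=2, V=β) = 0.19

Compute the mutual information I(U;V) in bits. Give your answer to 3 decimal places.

Marginals: p(U) = (0.3600, 0.1200, 0.5200), p(V) = (0.5000, 0.5000).
I(U;V) = Σ p(x,y)·log₂[p(x,y)/(p(x)p(y))].
  (0,α): 0.09·log₂(0.5000) = -0.0900
  (0,β): 0.27·log₂(1.5000) = 0.1579
  (1,α): 0.08·log₂(1.3333) = 0.0332
  (1,β): 0.04·log₂(0.6667) = -0.0234
  (2,α): 0.33·log₂(1.2692) = 0.1135
  (2,β): 0.19·log₂(0.7308) = -0.0860
Sum = 0.105 bits.

0.105 bits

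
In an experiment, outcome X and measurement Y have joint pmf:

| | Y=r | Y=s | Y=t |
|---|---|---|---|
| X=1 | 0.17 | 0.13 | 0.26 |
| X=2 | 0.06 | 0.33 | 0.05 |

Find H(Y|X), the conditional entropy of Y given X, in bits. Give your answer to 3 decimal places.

1.320 bits

Marginals: p(X) = (0.5600, 0.4400), p(Y) = (0.2300, 0.4600, 0.3100).
H(Y|X) = Σ p(X) · H(Y|X=·).
  X=1: p=0.5600, H(Y|X=1) = 1.5251
  X=2: p=0.4400, H(Y|X=2) = 1.0598
Weighted sum = 1.320 bits.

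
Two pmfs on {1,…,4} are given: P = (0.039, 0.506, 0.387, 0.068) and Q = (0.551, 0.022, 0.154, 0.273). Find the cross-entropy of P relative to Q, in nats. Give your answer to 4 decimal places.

H(P,Q) = −Σ p·ln q.
  −0.039·ln(0.551) = 0.02324
  −0.506·ln(0.022) = 1.93126
  −0.387·ln(0.154) = 0.72400
  −0.068·ln(0.273) = 0.08828
H(P,Q) = 2.7668 nats.

2.7668 nats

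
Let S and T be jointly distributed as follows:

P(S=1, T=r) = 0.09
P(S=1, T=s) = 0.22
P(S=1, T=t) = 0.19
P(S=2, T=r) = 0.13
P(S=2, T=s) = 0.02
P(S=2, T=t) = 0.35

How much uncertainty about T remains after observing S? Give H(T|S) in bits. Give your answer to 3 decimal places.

1.274 bits

Chain rule: H(T|S) = H(S,T) − H(S).
Marginals: p(S) = (0.5000, 0.5000), p(T) = (0.2200, 0.2400, 0.5400).
H(S,T) = 2.2741 bits; H(S) = 1.0000 bits.
H(T|S) = 2.2741 − 1.0000 = 1.274 bits.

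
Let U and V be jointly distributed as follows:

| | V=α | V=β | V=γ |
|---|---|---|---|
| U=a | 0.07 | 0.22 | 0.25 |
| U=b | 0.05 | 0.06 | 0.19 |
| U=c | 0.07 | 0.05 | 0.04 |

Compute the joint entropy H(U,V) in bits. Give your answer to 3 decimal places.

H(U,V) = −Σ p(x,y)·log₂ p(x,y) over all 9 cells.
  cell (a,α): −0.07·log₂0.07 = 0.2686
  cell (a,β): −0.22·log₂0.22 = 0.4806
  cell (a,γ): −0.25·log₂0.25 = 0.5000
  cell (b,α): −0.05·log₂0.05 = 0.2161
  cell (b,β): −0.06·log₂0.06 = 0.2435
  cell (b,γ): −0.19·log₂0.19 = 0.4552
  cell (c,α): −0.07·log₂0.07 = 0.2686
  cell (c,β): −0.05·log₂0.05 = 0.2161
  cell (c,γ): −0.04·log₂0.04 = 0.1858
Sum = 2.834 bits.

2.834 bits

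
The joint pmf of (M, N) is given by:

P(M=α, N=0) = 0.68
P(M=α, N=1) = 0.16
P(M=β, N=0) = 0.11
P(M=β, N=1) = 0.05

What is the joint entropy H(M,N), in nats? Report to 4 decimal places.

0.9481 nats

H(M,N) = −Σ p(x,y)·ln p(x,y) over all 4 cells.
  cell (α,0): −0.68·ln0.68 = 0.26225
  cell (α,1): −0.16·ln0.16 = 0.29321
  cell (β,0): −0.11·ln0.11 = 0.24280
  cell (β,1): −0.05·ln0.05 = 0.14979
Sum = 0.9481 nats.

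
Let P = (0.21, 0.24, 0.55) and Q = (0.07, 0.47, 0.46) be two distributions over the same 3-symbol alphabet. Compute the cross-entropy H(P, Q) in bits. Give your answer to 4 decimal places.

H(P,Q) = −Σ p·log₂ q.
  −0.21·log₂(0.07) = 0.80567
  −0.24·log₂(0.47) = 0.26142
  −0.55·log₂(0.46) = 0.61616
H(P,Q) = 1.6833 bits.

1.6833 bits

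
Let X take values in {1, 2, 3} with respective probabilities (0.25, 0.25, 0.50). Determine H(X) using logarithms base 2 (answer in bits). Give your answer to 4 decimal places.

H(X) = −Σ p·log₂ p.
  −(0.25)·log₂(0.25) = 0.50000
  −(0.25)·log₂(0.25) = 0.50000
  −(0.50)·log₂(0.50) = 0.50000
Sum: 0.50000 + 0.50000 + 0.50000 = 1.5000 bits.

1.5000 bits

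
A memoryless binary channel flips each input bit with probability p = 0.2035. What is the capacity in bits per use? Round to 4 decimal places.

0.2711 bits

Binary symmetric channel: C = 1 − h₂(ε) where h₂ is the binary entropy function.
h₂(0.2035) = −0.2035·log₂0.2035 − 0.7965·log₂0.7965 = 0.7289.
C = 1 − 0.7289 = 0.2711 bits per channel use.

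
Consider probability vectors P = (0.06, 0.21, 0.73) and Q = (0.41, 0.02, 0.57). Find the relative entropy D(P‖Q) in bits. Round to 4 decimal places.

D(P‖Q) = Σ p·log₂(p/q).
  0.06·log₂(0.06/0.41) = -0.16636
  0.21·log₂(0.21/0.02) = 0.71239
  0.73·log₂(0.73/0.57) = 0.26056
D(P‖Q) = 0.8066 bits.

0.8066 bits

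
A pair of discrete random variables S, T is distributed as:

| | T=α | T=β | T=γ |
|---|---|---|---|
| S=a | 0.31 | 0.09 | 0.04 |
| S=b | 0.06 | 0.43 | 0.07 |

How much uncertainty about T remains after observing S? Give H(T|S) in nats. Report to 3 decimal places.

Marginals: p(S) = (0.4400, 0.5600), p(T) = (0.3700, 0.5200, 0.1100).
H(T|S) = Σ p(S) · H(T|S=·).
  S=a: p=0.4400, H(T|S=a) = 0.7893
  S=b: p=0.5600, H(T|S=b) = 0.7021
Weighted sum = 0.740 nats.

0.740 nats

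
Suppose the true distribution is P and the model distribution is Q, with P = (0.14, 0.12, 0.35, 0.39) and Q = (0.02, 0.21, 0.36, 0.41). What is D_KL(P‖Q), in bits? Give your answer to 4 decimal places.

0.2538 bits

D(P‖Q) = Σ p·log₂(p/q).
  0.14·log₂(0.14/0.02) = 0.39303
  0.12·log₂(0.12/0.21) = -0.09688
  0.35·log₂(0.35/0.36) = -0.01422
  0.39·log₂(0.39/0.41) = -0.02814
D(P‖Q) = 0.2538 bits.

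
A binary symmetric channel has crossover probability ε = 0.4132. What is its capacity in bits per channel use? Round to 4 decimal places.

Binary symmetric channel: C = 1 − h₂(ε) where h₂ is the binary entropy function.
h₂(0.4132) = −0.4132·log₂0.4132 − 0.5868·log₂0.5868 = 0.9782.
C = 1 − 0.9782 = 0.0218 bits per channel use.

0.0218 bits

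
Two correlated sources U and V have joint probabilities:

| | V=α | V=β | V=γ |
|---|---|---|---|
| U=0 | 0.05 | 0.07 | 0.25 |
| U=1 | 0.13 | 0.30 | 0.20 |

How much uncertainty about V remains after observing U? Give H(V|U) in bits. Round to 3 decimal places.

Chain rule: H(V|U) = H(U,V) − H(U).
Marginals: p(U) = (0.3700, 0.6300), p(V) = (0.1800, 0.3700, 0.4500).
H(U,V) = 2.3528 bits; H(U) = 0.9507 bits.
H(V|U) = 2.3528 − 0.9507 = 1.402 bits.

1.402 bits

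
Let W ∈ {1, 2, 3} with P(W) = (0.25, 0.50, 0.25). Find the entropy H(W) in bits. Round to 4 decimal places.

H(W) = −Σ p·log₂ p.
  −(0.25)·log₂(0.25) = 0.50000
  −(0.50)·log₂(0.50) = 0.50000
  −(0.25)·log₂(0.25) = 0.50000
Sum: 0.50000 + 0.50000 + 0.50000 = 1.5000 bits.

1.5000 bits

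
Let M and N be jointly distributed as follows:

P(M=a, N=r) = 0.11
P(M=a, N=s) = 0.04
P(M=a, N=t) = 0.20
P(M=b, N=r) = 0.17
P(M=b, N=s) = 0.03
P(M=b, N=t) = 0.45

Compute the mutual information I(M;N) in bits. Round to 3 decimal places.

Marginals: p(M) = (0.3500, 0.6500), p(N) = (0.2800, 0.0700, 0.6500).
I(M;N) = Σ p(x,y)·log₂[p(x,y)/(p(x)p(y))].
  (a,r): 0.11·log₂(1.1224) = 0.0183
  (a,s): 0.04·log₂(1.6327) = 0.0283
  (a,t): 0.20·log₂(0.8791) = -0.0372
  (b,r): 0.17·log₂(0.9341) = -0.0167
  (b,s): 0.03·log₂(0.6593) = -0.0180
  (b,t): 0.45·log₂(1.0651) = 0.0409
Sum = 0.016 bits.

0.016 bits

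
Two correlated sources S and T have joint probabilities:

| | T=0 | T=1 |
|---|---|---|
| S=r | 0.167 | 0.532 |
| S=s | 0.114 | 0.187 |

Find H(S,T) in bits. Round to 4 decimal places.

1.7251 bits

H(S,T) = −Σ p(x,y)·log₂ p(x,y) over all 4 cells.
  cell (r,0): −0.167·log₂0.167 = 0.43121
  cell (r,1): −0.532·log₂0.532 = 0.48439
  cell (s,0): −0.114·log₂0.114 = 0.35715
  cell (s,1): −0.187·log₂0.187 = 0.45233
Sum = 1.7251 bits.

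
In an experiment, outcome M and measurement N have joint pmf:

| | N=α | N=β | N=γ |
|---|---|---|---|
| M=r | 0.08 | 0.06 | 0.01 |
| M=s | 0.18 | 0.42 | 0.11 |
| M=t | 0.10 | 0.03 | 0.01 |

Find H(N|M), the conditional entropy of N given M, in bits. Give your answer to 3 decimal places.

Chain rule: H(N|M) = H(M,N) − H(M).
Marginals: p(M) = (0.1500, 0.7100, 0.1400), p(N) = (0.3600, 0.5100, 0.1300).
H(M,N) = 2.4731 bits; H(M) = 1.1585 bits.
H(N|M) = 2.4731 − 1.1585 = 1.315 bits.

1.315 bits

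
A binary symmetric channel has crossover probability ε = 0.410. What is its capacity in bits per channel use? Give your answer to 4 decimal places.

0.0235 bits

Binary symmetric channel: C = 1 − h₂(ε) where h₂ is the binary entropy function.
h₂(0.410) = −0.410·log₂0.410 − 0.590·log₂0.590 = 0.9765.
C = 1 − 0.9765 = 0.0235 bits per channel use.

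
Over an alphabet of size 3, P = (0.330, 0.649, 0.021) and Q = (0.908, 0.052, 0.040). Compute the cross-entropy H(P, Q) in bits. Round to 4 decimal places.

H(P,Q) = −Σ p·log₂ q.
  −0.330·log₂(0.908) = 0.04595
  −0.649·log₂(0.052) = 2.76821
  −0.021·log₂(0.040) = 0.09752
H(P,Q) = 2.9117 bits.

2.9117 bits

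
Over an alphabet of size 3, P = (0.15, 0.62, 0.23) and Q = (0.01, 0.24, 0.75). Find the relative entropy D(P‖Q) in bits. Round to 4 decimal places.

D(P‖Q) = Σ p·log₂(p/q).
  0.15·log₂(0.15/0.01) = 0.58603
  0.62·log₂(0.62/0.24) = 0.84892
  0.23·log₂(0.23/0.75) = -0.39221
D(P‖Q) = 1.0427 bits.

1.0427 bits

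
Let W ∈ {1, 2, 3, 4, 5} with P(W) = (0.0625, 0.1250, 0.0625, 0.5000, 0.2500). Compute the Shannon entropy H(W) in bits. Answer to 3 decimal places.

1.875 bits

H(W) = −Σ p·log₂ p.
  −(0.0625)·log₂(0.0625) = 0.2500
  −(0.1250)·log₂(0.1250) = 0.3750
  −(0.0625)·log₂(0.0625) = 0.2500
  −(0.5000)·log₂(0.5000) = 0.5000
  −(0.2500)·log₂(0.2500) = 0.5000
Sum: 0.2500 + 0.3750 + 0.2500 + 0.5000 + 0.5000 = 1.875 bits.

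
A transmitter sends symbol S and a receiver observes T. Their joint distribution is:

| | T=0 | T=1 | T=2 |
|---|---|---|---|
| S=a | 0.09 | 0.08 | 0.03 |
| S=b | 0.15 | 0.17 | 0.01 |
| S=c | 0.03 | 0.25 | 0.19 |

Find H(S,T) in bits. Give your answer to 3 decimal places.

H(S,T) = −Σ p(x,y)·log₂ p(x,y) over all 9 cells.
  cell (a,0): −0.09·log₂0.09 = 0.3127
  cell (a,1): −0.08·log₂0.08 = 0.2915
  cell (a,2): −0.03·log₂0.03 = 0.1518
  cell (b,0): −0.15·log₂0.15 = 0.4105
  cell (b,1): −0.17·log₂0.17 = 0.4346
  cell (b,2): −0.01·log₂0.01 = 0.0664
  cell (c,0): −0.03·log₂0.03 = 0.1518
  cell (c,1): −0.25·log₂0.25 = 0.5000
  cell (c,2): −0.19·log₂0.19 = 0.4552
Sum = 2.774 bits.

2.774 bits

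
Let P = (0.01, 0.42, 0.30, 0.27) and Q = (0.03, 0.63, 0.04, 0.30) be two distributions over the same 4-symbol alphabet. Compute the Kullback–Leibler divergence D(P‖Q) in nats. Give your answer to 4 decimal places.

D(P‖Q) = Σ p·ln(p/q).
  0.01·ln(0.01/0.03) = -0.01099
  0.42·ln(0.42/0.63) = -0.17030
  0.30·ln(0.30/0.04) = 0.60447
  0.27·ln(0.27/0.30) = -0.02845
D(P‖Q) = 0.3947 nats.

0.3947 nats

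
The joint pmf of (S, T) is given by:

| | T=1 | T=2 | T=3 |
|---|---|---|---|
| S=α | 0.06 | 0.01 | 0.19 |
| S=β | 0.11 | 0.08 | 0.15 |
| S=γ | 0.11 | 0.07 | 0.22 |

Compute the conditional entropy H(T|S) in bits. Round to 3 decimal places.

Chain rule: H(T|S) = H(S,T) − H(S).
Marginals: p(S) = (0.2600, 0.3400, 0.4000), p(T) = (0.2800, 0.1600, 0.5600).
H(S,T) = 2.9170 bits; H(S) = 1.5632 bits.
H(T|S) = 2.9170 − 1.5632 = 1.354 bits.

1.354 bits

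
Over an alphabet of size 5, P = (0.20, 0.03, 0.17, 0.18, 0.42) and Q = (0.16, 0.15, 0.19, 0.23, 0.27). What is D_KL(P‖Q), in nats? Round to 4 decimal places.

D(P‖Q) = Σ p·ln(p/q).
  0.20·ln(0.20/0.16) = 0.04463
  0.03·ln(0.03/0.15) = -0.04828
  0.17·ln(0.17/0.19) = -0.01891
  0.18·ln(0.18/0.23) = -0.04412
  0.42·ln(0.42/0.27) = 0.18557
D(P‖Q) = 0.1189 nats.

0.1189 nats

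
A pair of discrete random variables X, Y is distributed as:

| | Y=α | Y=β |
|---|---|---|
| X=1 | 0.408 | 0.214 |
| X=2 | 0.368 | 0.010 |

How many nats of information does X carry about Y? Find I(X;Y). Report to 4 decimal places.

Marginals: p(X) = (0.6220, 0.3780), p(Y) = (0.7760, 0.2240).
I(X;Y) = Σ p(x,y)·ln[p(x,y)/(p(x)p(y))].
  (1,α): 0.408·ln(0.8453) = -0.06857
  (1,β): 0.214·ln(1.5359) = 0.09184
  (2,α): 0.368·ln(1.2546) = 0.08346
  (2,β): 0.010·ln(0.1181) = -0.02136
Sum = 0.0854 nats.

0.0854 nats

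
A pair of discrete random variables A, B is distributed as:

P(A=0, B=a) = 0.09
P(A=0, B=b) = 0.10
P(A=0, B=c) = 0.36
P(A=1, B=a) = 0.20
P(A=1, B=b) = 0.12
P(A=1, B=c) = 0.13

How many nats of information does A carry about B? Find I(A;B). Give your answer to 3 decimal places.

0.073 nats

Marginals: p(A) = (0.5500, 0.4500), p(B) = (0.2900, 0.2200, 0.4900).
I(A;B) = H(A) + H(B) − H(A,B).
H(A) = 0.6881, H(B) = 1.0416, H(A,B) = 1.6563.
I(A;B) = 0.6881 + 1.0416 − 1.6563 = 0.073 nats.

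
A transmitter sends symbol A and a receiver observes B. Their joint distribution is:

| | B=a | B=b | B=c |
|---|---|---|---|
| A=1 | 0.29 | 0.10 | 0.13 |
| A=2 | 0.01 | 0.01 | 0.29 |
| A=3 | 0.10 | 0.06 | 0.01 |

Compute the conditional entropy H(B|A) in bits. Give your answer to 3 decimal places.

1.077 bits

Chain rule: H(B|A) = H(A,B) − H(A).
Marginals: p(A) = (0.5200, 0.3100, 0.1700), p(B) = (0.4000, 0.1700, 0.4300).
H(A,B) = 2.5257 bits; H(A) = 1.4490 bits.
H(B|A) = 2.5257 − 1.4490 = 1.077 bits.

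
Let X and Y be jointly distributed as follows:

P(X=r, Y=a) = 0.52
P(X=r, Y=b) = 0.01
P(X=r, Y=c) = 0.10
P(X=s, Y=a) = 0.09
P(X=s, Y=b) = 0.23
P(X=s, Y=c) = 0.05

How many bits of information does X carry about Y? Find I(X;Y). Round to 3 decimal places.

Marginals: p(X) = (0.6300, 0.3700), p(Y) = (0.6100, 0.2400, 0.1500).
I(X;Y) = H(X) + H(Y) − H(X,Y).
H(X) = 0.9507, H(Y) = 1.3397, H(X,Y) = 1.9056.
I(X;Y) = 0.9507 + 1.3397 − 1.9056 = 0.385 bits.

0.385 bits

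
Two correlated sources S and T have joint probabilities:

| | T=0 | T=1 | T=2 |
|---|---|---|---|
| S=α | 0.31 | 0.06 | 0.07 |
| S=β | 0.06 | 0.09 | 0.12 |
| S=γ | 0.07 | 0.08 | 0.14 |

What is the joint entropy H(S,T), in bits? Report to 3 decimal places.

2.916 bits

H(S,T) = −Σ p(x,y)·log₂ p(x,y) over all 9 cells.
  cell (α,0): −0.31·log₂0.31 = 0.5238
  cell (α,1): −0.06·log₂0.06 = 0.2435
  cell (α,2): −0.07·log₂0.07 = 0.2686
  cell (β,0): −0.06·log₂0.06 = 0.2435
  cell (β,1): −0.09·log₂0.09 = 0.3127
  cell (β,2): −0.12·log₂0.12 = 0.3671
  cell (γ,0): −0.07·log₂0.07 = 0.2686
  cell (γ,1): −0.08·log₂0.08 = 0.2915
  cell (γ,2): −0.14·log₂0.14 = 0.3971
Sum = 2.916 bits.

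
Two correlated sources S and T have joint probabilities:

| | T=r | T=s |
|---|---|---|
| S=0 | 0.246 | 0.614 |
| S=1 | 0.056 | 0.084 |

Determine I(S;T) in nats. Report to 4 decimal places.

Marginals: p(S) = (0.8600, 0.1400), p(T) = (0.3020, 0.6980).
I(S;T) = Σ p(x,y)·ln[p(x,y)/(p(x)p(y))].
  (0,r): 0.246·ln(0.9472) = -0.01335
  (0,s): 0.614·ln(1.0229) = 0.01388
  (1,r): 0.056·ln(1.3245) = 0.01574
  (1,s): 0.084·ln(0.8596) = -0.01271
Sum = 0.0036 nats.

0.0036 nats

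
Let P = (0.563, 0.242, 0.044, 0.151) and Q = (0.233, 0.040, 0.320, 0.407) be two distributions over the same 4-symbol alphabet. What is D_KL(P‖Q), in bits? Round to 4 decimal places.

1.0031 bits

D(P‖Q) = Σ p·log₂(p/q).
  0.563·log₂(0.563/0.233) = 0.71659
  0.242·log₂(0.242/0.040) = 0.62846
  0.044·log₂(0.044/0.320) = -0.12595
  0.151·log₂(0.151/0.407) = -0.21600
D(P‖Q) = 1.0031 bits.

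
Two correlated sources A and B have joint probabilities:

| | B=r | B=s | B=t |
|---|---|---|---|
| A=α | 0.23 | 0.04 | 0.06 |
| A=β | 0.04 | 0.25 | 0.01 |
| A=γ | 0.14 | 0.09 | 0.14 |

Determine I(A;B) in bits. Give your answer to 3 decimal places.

0.334 bits

Marginals: p(A) = (0.3300, 0.3000, 0.3700), p(B) = (0.4100, 0.3800, 0.2100).
I(A;B) = Σ p(x,y)·log₂[p(x,y)/(p(x)p(y))].
  (α,r): 0.23·log₂(1.6999) = 0.1761
  (α,s): 0.04·log₂(0.3190) = -0.0659
  (α,t): 0.06·log₂(0.8658) = -0.0125
  (β,r): 0.04·log₂(0.3252) = -0.0648
  (β,s): 0.25·log₂(2.1930) = 0.2832
  (β,t): 0.01·log₂(0.1587) = -0.0266
  (γ,r): 0.14·log₂(0.9229) = -0.0162
  (γ,s): 0.09·log₂(0.6401) = -0.0579
  (γ,t): 0.14·log₂(1.8018) = 0.1189
Sum = 0.334 bits.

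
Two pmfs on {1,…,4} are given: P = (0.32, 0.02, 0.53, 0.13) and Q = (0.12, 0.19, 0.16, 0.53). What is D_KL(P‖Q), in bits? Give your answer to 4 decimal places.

1.0401 bits

D(P‖Q) = Σ p·log₂(p/q).
  0.32·log₂(0.32/0.12) = 0.45281
  0.02·log₂(0.02/0.19) = -0.06496
  0.53·log₂(0.53/0.16) = 0.91580
  0.13·log₂(0.13/0.53) = -0.26357
D(P‖Q) = 1.0401 bits.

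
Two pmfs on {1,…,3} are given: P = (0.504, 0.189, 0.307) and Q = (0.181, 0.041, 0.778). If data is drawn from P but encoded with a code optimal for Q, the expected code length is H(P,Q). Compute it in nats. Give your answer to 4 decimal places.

1.5422 nats

H(P,Q) = −Σ p·ln q.
  −0.504·ln(0.181) = 0.86147
  −0.189·ln(0.041) = 0.60370
  −0.307·ln(0.778) = 0.07707
H(P,Q) = 1.5422 nats.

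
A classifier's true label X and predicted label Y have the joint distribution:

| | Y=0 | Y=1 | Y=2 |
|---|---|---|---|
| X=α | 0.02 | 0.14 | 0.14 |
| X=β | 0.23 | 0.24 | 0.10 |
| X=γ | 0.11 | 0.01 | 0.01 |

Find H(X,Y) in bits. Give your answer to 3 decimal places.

2.704 bits

H(X,Y) = −Σ p(x,y)·log₂ p(x,y) over all 9 cells.
  cell (α,0): −0.02·log₂0.02 = 0.1129
  cell (α,1): −0.14·log₂0.14 = 0.3971
  cell (α,2): −0.14·log₂0.14 = 0.3971
  cell (β,0): −0.23·log₂0.23 = 0.4877
  cell (β,1): −0.24·log₂0.24 = 0.4941
  cell (β,2): −0.10·log₂0.10 = 0.3322
  cell (γ,0): −0.11·log₂0.11 = 0.3503
  cell (γ,1): −0.01·log₂0.01 = 0.0664
  cell (γ,2): −0.01·log₂0.01 = 0.0664
Sum = 2.704 bits.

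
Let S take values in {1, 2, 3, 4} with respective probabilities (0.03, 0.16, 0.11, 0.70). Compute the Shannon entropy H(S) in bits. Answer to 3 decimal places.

1.285 bits

H(S) = −Σ p·log₂ p.
  −(0.03)·log₂(0.03) = 0.1518
  −(0.16)·log₂(0.16) = 0.4230
  −(0.11)·log₂(0.11) = 0.3503
  −(0.70)·log₂(0.70) = 0.3602
Sum: 0.1518 + 0.4230 + 0.3503 + 0.3602 = 1.285 bits.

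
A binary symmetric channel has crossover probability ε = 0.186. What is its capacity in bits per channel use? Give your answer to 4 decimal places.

0.3070 bits

Binary symmetric channel: C = 1 − h₂(ε) where h₂ is the binary entropy function.
h₂(0.186) = −0.186·log₂0.186 − 0.814·log₂0.814 = 0.6930.
C = 1 − 0.6930 = 0.3070 bits per channel use.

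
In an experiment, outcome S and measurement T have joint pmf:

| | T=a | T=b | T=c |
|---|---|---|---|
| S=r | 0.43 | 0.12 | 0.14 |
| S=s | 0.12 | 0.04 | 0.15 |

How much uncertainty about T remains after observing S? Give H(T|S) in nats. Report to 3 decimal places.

Chain rule: H(T|S) = H(S,T) − H(S).
Marginals: p(S) = (0.6900, 0.3100), p(T) = (0.5500, 0.1600, 0.2900).
H(S,T) = 1.5603 nats; H(S) = 0.6191 nats.
H(T|S) = 1.5603 − 0.6191 = 0.941 nats.

0.941 nats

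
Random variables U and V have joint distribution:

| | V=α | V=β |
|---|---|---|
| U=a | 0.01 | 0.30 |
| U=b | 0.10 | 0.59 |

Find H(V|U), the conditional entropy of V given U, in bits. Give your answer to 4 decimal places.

Marginals: p(U) = (0.3100, 0.6900), p(V) = (0.1100, 0.8900).
H(V|U) = Σ p(U) · H(V|U=·).
  U=a: p=0.3100, H(V|U=a) = 0.2056
  U=b: p=0.6900, H(V|U=b) = 0.5970
Weighted sum = 0.4757 bits.

0.4757 bits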